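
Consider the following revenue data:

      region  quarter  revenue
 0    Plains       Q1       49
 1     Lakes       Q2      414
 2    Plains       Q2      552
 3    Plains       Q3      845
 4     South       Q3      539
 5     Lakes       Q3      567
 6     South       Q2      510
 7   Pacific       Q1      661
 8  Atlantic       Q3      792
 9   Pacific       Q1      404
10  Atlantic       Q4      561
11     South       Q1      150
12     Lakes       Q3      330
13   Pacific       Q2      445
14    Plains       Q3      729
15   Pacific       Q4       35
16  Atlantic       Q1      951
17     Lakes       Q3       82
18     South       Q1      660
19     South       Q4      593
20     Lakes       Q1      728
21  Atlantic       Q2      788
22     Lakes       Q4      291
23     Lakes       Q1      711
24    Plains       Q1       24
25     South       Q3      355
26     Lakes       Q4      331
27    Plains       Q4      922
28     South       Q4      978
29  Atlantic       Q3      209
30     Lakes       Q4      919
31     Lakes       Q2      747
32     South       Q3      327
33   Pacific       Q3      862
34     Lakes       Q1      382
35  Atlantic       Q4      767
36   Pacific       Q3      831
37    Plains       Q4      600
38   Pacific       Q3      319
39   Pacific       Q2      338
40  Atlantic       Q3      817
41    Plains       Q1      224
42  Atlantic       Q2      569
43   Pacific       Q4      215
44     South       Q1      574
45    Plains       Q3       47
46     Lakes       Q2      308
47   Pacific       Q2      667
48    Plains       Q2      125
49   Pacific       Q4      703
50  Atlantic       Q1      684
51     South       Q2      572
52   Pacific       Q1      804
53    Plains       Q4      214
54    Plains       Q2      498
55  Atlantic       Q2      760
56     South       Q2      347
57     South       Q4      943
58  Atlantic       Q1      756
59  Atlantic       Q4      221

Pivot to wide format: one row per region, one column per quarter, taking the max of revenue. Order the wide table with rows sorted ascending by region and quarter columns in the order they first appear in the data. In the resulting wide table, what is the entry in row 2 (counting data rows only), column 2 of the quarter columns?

With rows sorted ascending by region, row 2 is region=Lakes. quarter columns in first-appearance order: Q1, Q2, Q3, Q4; column 2 is Q2.
Long rows with region=Lakes, quarter=Q2: max(414, 747, 308) = 747.

747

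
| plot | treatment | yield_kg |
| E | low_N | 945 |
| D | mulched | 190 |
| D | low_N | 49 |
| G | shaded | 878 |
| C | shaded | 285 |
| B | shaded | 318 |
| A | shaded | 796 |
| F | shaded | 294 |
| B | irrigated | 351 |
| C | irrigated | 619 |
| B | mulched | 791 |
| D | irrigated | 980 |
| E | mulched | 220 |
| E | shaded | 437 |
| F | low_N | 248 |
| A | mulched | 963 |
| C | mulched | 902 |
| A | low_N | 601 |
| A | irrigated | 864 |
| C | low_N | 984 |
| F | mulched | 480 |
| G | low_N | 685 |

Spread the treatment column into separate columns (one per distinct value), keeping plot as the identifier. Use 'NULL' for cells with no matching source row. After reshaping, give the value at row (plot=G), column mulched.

No long-format row has plot=G and treatment=mulched, so the cell is NULL.

NULL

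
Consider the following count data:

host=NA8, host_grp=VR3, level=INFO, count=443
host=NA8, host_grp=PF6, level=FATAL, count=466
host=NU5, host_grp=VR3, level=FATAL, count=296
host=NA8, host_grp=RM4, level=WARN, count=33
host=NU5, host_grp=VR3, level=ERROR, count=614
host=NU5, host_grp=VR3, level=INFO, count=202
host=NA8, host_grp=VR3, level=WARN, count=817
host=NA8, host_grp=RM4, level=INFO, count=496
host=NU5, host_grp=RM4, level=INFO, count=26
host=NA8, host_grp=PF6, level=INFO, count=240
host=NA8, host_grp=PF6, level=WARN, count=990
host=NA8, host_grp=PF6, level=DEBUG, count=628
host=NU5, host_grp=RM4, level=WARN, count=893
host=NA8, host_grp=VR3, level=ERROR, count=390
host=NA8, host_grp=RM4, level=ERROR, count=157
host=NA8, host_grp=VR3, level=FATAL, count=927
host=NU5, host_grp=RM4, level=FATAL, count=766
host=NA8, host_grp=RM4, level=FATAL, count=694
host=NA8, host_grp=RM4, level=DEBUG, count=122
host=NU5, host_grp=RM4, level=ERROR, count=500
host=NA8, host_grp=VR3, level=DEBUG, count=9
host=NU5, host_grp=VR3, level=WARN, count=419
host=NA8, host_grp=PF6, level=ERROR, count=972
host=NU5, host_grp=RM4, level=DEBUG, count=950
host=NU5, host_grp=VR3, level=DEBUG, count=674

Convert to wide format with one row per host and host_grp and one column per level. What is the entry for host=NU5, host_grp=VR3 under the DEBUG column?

Wide layout: rows indexed by host and host_grp, columns are the 5 distinct level values (INFO, FATAL, WARN, ERROR, DEBUG).
Cell (host=NU5, host_grp=VR3, level=DEBUG) draws from the long row where host=NU5, host_grp=VR3 and level=DEBUG, which has count=674.

674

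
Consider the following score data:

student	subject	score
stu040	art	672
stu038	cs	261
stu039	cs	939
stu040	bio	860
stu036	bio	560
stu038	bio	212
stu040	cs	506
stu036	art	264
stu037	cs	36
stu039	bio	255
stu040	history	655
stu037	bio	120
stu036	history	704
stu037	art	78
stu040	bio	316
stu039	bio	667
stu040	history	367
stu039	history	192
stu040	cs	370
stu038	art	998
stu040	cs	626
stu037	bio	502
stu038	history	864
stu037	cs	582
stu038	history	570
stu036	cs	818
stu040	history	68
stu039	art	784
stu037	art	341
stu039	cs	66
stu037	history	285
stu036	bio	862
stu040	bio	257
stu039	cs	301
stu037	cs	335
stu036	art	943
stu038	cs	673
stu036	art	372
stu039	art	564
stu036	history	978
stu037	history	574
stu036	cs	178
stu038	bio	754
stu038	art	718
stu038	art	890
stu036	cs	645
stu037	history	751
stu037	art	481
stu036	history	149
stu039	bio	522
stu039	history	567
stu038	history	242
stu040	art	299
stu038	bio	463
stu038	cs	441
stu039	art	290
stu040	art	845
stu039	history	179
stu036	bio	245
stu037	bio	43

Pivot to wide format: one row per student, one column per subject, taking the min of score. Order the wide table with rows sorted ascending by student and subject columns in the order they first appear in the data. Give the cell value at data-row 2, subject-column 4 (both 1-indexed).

285

With rows sorted ascending by student, row 2 is student=stu037. subject columns in first-appearance order: art, cs, bio, history; column 4 is history.
Long rows with student=stu037, subject=history: min(285, 574, 751) = 285.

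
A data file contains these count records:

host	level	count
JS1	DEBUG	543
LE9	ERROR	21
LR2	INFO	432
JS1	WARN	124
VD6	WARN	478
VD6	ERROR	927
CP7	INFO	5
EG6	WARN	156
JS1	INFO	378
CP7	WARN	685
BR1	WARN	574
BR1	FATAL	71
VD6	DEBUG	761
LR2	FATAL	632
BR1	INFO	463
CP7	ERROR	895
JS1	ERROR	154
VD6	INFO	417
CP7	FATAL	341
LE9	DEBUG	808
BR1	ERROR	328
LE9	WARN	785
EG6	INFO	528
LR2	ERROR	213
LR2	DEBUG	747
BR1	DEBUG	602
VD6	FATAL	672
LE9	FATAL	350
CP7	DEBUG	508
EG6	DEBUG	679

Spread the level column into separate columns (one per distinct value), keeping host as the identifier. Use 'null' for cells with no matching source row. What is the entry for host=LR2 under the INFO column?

432

The long row with host=LR2, level=INFO has count=432.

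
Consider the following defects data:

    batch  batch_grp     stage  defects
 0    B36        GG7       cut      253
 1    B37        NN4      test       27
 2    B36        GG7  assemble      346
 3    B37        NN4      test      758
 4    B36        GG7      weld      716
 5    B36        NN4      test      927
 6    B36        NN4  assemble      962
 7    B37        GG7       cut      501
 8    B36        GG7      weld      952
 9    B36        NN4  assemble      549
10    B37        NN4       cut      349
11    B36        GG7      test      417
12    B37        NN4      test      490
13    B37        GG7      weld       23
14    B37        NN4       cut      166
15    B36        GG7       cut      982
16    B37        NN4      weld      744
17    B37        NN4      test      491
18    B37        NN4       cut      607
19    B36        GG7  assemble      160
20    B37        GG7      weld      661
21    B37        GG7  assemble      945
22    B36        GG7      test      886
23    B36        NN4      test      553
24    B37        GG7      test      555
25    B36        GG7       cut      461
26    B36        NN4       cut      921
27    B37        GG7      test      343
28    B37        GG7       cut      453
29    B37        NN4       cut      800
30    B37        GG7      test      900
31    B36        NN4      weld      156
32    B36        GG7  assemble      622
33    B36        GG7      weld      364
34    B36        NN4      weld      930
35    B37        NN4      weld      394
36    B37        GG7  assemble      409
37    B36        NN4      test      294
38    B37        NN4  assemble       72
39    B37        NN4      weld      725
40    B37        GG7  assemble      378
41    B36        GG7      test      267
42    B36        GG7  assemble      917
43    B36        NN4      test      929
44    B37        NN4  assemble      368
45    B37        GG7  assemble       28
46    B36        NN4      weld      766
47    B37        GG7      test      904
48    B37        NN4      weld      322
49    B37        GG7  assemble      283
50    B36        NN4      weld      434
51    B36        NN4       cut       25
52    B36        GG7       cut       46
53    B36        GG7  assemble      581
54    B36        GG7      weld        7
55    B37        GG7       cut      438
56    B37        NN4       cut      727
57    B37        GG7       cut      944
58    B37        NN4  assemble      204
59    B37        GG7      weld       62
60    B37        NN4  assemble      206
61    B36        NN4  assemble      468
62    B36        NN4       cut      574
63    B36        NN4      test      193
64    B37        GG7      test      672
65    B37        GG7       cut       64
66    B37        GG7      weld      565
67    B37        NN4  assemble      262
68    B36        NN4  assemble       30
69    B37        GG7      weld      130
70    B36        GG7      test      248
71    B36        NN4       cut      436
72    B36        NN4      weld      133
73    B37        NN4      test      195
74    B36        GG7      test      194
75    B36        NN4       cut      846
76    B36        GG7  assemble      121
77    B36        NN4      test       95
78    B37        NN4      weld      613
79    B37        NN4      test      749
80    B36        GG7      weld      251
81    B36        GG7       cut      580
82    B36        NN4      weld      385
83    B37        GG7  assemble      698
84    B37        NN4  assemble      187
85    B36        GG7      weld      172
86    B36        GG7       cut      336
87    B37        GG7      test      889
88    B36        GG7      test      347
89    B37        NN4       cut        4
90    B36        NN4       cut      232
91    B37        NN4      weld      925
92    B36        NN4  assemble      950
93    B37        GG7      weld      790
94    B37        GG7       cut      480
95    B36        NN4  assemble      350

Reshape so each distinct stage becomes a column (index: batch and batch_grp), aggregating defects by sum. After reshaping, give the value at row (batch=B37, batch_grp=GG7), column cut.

Rows with batch=B37, batch_grp=GG7 and stage=cut: defects values are 501, 453, 438, 944, 64, 480.
501 + 453 + 438 + 944 + 64 + 480 = 2880.

2880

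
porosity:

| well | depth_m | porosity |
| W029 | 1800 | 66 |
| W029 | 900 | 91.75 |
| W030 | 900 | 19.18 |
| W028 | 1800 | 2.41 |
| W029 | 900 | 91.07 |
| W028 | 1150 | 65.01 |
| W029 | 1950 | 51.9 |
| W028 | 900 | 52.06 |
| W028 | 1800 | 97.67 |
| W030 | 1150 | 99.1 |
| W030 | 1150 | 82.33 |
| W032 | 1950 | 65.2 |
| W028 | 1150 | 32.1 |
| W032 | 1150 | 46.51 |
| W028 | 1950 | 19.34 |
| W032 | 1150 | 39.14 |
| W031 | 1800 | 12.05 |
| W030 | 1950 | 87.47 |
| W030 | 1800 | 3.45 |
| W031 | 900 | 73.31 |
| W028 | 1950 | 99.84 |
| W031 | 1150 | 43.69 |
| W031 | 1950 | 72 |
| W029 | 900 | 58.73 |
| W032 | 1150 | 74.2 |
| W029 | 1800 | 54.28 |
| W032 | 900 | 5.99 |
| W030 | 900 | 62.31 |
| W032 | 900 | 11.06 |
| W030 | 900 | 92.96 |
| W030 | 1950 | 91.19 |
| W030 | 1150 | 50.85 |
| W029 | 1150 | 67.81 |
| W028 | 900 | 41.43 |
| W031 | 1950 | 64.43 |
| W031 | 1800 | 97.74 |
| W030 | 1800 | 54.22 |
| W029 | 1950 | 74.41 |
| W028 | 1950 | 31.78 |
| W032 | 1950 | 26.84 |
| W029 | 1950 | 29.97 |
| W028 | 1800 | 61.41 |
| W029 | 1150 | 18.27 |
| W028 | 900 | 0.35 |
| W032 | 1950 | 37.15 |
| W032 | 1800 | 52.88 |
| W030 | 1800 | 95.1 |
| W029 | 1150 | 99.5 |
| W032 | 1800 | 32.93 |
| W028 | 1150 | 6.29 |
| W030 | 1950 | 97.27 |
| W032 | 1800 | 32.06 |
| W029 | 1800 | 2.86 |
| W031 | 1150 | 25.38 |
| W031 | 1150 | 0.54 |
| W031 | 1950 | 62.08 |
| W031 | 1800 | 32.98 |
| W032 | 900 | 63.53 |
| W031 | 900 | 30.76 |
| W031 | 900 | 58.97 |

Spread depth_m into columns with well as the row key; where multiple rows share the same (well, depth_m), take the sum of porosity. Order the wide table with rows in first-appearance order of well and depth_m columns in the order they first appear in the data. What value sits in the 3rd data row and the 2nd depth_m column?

93.84

With rows in first-appearance order of well, row 3 is well=W028. depth_m columns in first-appearance order: 1800, 900, 1150, 1950; column 2 is 900.
Long rows with well=W028, depth_m=900: 52.06 + 41.43 + 0.35 = 93.84.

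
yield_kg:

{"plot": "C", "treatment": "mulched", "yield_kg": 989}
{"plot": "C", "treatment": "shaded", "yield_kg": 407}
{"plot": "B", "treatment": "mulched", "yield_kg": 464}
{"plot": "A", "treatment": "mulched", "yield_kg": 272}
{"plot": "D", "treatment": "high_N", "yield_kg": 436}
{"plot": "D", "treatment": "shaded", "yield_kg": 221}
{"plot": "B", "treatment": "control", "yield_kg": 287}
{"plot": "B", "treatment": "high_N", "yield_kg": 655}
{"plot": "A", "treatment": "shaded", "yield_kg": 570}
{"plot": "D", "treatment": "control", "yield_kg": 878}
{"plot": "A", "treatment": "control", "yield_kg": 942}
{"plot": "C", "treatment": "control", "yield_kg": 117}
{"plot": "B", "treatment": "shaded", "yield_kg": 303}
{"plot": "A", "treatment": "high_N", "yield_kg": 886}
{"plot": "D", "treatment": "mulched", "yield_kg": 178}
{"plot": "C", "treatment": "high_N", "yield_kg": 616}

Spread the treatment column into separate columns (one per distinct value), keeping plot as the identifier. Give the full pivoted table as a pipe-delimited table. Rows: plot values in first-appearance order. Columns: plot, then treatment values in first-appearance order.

| plot | mulched | shaded | high_N | control |
| C | 989 | 407 | 616 | 117 |
| B | 464 | 303 | 655 | 287 |
| A | 272 | 570 | 886 | 942 |
| D | 178 | 221 | 436 | 878 |

Columns: plot plus the 4 distinct treatment values (mulched, shaded, high_N, control).
For example, row C column mulched takes yield_kg=989 from the long row (C, mulched).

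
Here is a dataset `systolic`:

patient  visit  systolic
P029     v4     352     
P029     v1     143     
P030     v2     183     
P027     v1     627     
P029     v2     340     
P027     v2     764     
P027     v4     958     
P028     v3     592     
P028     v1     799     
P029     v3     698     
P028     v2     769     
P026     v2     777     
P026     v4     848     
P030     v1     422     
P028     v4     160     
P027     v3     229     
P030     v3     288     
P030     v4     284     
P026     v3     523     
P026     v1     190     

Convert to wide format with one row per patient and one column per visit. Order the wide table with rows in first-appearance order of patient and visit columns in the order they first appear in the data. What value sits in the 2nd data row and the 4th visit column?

288

With rows in first-appearance order of patient, row 2 is patient=P030. visit columns in first-appearance order: v4, v1, v2, v3; column 4 is v3.
Long rows with patient=P030, visit=v3: systolic = 288.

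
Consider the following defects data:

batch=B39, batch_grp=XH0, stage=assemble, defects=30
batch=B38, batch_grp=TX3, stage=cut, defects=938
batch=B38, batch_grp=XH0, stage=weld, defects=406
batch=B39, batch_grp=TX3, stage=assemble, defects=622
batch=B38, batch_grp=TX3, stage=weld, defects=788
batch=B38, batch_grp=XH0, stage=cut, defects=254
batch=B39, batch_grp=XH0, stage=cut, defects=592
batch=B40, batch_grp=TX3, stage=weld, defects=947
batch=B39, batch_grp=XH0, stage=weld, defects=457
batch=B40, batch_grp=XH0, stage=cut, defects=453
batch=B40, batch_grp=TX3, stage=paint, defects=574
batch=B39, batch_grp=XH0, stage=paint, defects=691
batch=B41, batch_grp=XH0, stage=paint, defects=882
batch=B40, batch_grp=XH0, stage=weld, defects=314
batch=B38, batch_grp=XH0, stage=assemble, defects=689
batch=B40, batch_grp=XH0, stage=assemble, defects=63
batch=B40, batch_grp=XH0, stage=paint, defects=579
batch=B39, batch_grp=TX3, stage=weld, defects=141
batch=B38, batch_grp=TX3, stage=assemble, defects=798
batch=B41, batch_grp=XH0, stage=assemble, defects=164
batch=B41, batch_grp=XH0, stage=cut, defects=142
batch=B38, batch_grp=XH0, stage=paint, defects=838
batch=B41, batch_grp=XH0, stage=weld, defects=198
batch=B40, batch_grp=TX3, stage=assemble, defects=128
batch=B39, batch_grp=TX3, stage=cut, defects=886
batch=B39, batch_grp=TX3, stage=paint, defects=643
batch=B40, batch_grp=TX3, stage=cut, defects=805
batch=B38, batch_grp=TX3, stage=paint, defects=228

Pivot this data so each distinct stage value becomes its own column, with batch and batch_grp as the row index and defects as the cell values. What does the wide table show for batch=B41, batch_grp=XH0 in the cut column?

142

Wide layout: rows indexed by batch and batch_grp, columns are the 4 distinct stage values (assemble, cut, weld, paint).
Cell (batch=B41, batch_grp=XH0, stage=cut) draws from the long row where batch=B41, batch_grp=XH0 and stage=cut, which has defects=142.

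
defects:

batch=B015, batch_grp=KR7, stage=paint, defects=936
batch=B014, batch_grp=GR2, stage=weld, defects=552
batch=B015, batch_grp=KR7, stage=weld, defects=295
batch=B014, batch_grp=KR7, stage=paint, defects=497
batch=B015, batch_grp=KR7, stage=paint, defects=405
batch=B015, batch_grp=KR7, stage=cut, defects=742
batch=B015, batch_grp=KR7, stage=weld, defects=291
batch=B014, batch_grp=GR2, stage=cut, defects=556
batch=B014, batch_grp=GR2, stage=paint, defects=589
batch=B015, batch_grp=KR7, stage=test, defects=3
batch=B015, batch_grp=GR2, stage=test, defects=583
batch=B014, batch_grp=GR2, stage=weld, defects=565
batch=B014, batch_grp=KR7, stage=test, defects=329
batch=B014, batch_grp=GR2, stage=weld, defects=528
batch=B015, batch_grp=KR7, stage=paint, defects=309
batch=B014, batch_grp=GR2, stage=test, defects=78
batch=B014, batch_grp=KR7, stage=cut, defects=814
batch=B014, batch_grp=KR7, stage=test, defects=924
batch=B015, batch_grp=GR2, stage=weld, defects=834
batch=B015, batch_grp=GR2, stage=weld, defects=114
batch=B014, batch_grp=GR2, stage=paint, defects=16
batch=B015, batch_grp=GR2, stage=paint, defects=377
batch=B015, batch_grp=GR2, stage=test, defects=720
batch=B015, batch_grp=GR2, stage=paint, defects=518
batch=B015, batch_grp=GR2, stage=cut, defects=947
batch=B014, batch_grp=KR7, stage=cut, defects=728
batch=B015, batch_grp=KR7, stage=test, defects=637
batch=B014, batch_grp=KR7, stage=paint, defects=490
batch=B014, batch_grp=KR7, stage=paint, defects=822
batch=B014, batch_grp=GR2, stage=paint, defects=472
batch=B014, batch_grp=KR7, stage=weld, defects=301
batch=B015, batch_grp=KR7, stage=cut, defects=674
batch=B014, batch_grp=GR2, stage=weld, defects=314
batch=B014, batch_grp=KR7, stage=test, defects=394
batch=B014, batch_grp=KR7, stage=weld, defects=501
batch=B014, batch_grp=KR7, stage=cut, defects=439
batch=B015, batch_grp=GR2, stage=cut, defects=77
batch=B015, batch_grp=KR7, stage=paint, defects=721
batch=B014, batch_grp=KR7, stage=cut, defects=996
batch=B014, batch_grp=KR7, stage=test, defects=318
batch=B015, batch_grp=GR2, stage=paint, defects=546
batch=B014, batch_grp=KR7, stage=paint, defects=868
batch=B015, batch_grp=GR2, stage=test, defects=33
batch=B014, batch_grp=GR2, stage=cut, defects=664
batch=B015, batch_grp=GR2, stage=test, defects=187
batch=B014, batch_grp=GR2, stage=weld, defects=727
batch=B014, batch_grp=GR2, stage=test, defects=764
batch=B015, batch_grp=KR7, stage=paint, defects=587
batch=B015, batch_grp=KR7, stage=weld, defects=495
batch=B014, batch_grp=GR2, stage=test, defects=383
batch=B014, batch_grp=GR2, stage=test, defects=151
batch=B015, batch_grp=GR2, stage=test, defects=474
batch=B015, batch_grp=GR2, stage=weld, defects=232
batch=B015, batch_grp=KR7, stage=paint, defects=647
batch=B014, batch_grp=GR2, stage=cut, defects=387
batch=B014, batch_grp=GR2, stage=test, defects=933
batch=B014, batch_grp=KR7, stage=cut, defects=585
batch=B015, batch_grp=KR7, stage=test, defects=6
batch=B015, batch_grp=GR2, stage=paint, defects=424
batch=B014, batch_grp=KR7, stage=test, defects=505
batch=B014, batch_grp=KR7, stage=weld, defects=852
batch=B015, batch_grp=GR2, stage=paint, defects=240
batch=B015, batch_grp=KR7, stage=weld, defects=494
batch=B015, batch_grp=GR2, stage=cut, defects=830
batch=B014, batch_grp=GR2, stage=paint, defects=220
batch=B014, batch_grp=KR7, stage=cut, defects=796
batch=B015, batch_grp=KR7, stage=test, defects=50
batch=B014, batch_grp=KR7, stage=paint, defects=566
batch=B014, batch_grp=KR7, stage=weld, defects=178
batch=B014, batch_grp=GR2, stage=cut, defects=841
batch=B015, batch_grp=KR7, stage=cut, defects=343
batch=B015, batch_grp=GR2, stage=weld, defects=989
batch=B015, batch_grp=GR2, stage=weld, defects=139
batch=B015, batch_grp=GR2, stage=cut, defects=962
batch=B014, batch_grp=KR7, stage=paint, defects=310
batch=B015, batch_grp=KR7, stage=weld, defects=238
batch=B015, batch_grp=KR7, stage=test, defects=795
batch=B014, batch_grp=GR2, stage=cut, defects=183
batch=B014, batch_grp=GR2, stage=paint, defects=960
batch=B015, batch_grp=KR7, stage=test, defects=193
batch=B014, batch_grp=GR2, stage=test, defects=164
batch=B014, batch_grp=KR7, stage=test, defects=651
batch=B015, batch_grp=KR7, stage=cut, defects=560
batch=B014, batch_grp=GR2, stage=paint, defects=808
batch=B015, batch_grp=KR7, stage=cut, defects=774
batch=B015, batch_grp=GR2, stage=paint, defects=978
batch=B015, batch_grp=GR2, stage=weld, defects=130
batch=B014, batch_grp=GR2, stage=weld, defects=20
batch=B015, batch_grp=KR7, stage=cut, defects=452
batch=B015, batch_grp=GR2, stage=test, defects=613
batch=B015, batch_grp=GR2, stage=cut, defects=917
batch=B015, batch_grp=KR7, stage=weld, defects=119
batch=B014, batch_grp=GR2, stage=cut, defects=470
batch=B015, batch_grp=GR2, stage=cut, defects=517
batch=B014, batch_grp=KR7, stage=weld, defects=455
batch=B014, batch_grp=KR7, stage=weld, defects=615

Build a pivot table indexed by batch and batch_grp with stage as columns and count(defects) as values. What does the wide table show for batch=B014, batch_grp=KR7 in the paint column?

6

Rows with batch=B014, batch_grp=KR7 and stage=paint: defects values are 497, 490, 822, 868, 566, 310.
6 rows match — count = 6.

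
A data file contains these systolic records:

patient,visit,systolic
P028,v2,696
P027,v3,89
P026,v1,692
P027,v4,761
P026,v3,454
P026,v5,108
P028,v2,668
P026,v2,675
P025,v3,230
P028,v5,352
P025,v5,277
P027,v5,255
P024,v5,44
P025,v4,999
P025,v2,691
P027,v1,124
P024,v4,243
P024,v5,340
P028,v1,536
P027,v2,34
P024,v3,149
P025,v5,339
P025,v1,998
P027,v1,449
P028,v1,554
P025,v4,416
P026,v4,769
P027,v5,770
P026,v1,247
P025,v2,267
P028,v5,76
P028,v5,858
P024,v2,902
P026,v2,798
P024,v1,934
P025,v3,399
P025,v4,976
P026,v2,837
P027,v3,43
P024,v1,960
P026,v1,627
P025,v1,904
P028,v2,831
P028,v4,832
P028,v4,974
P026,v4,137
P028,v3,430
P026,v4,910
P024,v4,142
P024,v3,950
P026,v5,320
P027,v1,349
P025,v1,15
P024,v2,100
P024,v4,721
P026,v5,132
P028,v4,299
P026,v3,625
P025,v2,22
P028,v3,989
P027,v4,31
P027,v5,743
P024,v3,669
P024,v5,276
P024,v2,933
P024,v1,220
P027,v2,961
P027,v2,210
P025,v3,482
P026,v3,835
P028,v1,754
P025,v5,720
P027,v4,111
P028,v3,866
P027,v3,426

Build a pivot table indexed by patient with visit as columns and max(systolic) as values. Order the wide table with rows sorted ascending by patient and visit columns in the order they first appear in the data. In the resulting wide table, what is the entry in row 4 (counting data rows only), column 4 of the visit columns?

761

With rows sorted ascending by patient, row 4 is patient=P027. visit columns in first-appearance order: v2, v3, v1, v4, v5; column 4 is v4.
Long rows with patient=P027, visit=v4: max(761, 31, 111) = 761.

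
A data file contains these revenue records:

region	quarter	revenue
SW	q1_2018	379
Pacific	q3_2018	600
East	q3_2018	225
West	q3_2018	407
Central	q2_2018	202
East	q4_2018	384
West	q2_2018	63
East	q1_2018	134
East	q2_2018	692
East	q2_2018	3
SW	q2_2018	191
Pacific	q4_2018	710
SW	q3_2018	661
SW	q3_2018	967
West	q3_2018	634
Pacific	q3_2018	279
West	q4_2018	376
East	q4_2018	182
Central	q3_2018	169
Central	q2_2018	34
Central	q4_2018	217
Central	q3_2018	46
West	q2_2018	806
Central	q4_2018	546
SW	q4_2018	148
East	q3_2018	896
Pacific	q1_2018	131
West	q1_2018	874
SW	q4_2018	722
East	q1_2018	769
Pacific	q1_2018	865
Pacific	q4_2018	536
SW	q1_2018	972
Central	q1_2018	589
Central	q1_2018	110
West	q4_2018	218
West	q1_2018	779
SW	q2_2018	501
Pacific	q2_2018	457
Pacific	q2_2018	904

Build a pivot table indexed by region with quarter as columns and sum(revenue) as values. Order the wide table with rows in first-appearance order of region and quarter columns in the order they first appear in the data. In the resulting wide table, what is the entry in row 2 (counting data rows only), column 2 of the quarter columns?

879

With rows in first-appearance order of region, row 2 is region=Pacific. quarter columns in first-appearance order: q1_2018, q3_2018, q2_2018, q4_2018; column 2 is q3_2018.
Long rows with region=Pacific, quarter=q3_2018: 600 + 279 = 879.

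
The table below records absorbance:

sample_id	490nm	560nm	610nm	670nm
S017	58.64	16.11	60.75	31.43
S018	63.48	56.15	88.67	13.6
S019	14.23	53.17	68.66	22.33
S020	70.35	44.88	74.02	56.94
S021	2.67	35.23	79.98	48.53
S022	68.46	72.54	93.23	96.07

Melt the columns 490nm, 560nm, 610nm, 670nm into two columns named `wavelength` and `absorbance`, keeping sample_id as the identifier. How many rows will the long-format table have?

6 sample_id values × 4 melted columns = 24 rows.

24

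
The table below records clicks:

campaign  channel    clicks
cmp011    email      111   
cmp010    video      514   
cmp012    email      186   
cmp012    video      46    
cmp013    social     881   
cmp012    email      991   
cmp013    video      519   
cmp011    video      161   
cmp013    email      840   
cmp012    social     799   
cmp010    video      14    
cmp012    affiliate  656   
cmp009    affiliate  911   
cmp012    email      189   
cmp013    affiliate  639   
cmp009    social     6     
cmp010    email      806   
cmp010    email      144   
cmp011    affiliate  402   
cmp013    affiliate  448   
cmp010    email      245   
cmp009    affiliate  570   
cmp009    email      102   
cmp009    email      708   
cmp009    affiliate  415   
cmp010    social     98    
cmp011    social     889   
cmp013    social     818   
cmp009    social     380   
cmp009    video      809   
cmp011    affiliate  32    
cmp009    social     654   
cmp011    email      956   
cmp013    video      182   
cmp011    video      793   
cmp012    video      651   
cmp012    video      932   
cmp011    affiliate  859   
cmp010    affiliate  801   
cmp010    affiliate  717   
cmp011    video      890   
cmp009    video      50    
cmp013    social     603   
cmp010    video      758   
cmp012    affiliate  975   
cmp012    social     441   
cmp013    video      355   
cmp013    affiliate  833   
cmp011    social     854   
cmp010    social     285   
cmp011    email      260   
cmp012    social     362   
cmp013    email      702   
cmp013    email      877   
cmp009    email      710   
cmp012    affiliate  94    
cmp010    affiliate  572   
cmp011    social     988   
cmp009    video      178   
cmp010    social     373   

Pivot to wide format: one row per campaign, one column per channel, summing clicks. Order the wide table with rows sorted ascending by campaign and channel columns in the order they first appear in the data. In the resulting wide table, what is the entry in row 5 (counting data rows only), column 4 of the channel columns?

1920

With rows sorted ascending by campaign, row 5 is campaign=cmp013. channel columns in first-appearance order: email, video, social, affiliate; column 4 is affiliate.
Long rows with campaign=cmp013, channel=affiliate: 639 + 448 + 833 = 1920.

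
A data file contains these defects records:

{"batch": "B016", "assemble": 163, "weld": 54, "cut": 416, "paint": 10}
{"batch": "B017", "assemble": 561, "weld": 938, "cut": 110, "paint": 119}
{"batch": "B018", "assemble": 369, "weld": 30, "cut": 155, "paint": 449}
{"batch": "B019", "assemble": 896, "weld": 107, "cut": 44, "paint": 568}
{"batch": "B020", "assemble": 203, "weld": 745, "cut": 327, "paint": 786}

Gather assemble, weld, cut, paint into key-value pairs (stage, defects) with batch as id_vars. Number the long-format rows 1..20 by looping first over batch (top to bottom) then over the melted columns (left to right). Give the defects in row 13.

20 rows total (5 × 4). Row 13: index ⌊(13-1)/4⌋ = 3 into batch → B019; (13-1) mod 4 = 0 into the melted columns → assemble.
So row 13 is (B019, assemble, 896); defects = 896.

896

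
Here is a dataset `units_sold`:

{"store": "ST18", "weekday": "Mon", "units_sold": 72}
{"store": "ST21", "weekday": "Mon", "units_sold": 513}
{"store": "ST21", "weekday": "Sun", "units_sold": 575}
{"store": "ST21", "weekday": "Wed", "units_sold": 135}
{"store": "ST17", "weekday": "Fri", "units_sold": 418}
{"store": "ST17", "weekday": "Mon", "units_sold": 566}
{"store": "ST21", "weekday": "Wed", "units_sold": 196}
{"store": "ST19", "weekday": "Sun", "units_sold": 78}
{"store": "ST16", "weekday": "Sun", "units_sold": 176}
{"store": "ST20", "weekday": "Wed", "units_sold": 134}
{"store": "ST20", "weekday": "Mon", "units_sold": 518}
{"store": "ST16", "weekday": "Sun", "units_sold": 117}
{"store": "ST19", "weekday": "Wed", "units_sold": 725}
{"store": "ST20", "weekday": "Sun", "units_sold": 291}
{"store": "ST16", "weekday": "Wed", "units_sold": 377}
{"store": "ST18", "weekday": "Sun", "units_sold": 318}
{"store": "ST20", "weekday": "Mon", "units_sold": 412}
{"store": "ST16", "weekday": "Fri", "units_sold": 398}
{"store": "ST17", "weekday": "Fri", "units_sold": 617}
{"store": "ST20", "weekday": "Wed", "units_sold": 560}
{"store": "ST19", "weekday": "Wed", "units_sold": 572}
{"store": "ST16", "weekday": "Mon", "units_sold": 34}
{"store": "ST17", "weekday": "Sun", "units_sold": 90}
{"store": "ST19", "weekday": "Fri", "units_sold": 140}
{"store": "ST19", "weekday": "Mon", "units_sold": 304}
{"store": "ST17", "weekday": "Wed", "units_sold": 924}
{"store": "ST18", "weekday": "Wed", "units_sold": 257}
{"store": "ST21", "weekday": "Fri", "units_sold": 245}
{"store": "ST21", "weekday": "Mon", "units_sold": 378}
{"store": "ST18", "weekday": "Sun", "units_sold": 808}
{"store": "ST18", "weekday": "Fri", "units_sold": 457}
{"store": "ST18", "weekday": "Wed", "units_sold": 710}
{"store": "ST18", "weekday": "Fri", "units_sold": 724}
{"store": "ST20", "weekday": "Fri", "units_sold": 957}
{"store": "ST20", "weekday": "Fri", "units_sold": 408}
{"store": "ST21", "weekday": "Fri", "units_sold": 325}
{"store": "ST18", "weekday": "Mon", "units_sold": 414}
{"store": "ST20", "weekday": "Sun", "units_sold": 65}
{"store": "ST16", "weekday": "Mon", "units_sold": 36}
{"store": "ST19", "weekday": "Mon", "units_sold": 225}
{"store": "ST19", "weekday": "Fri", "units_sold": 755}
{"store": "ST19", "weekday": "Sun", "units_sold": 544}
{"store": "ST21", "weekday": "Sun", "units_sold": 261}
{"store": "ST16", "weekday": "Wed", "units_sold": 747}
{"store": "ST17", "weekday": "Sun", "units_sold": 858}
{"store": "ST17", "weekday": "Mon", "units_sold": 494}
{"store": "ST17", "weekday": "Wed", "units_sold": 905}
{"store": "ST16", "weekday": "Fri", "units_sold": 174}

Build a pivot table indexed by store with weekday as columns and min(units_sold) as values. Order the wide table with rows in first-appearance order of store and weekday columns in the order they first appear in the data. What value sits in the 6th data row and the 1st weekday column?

With rows in first-appearance order of store, row 6 is store=ST20. weekday columns in first-appearance order: Mon, Sun, Wed, Fri; column 1 is Mon.
Long rows with store=ST20, weekday=Mon: min(518, 412) = 412.

412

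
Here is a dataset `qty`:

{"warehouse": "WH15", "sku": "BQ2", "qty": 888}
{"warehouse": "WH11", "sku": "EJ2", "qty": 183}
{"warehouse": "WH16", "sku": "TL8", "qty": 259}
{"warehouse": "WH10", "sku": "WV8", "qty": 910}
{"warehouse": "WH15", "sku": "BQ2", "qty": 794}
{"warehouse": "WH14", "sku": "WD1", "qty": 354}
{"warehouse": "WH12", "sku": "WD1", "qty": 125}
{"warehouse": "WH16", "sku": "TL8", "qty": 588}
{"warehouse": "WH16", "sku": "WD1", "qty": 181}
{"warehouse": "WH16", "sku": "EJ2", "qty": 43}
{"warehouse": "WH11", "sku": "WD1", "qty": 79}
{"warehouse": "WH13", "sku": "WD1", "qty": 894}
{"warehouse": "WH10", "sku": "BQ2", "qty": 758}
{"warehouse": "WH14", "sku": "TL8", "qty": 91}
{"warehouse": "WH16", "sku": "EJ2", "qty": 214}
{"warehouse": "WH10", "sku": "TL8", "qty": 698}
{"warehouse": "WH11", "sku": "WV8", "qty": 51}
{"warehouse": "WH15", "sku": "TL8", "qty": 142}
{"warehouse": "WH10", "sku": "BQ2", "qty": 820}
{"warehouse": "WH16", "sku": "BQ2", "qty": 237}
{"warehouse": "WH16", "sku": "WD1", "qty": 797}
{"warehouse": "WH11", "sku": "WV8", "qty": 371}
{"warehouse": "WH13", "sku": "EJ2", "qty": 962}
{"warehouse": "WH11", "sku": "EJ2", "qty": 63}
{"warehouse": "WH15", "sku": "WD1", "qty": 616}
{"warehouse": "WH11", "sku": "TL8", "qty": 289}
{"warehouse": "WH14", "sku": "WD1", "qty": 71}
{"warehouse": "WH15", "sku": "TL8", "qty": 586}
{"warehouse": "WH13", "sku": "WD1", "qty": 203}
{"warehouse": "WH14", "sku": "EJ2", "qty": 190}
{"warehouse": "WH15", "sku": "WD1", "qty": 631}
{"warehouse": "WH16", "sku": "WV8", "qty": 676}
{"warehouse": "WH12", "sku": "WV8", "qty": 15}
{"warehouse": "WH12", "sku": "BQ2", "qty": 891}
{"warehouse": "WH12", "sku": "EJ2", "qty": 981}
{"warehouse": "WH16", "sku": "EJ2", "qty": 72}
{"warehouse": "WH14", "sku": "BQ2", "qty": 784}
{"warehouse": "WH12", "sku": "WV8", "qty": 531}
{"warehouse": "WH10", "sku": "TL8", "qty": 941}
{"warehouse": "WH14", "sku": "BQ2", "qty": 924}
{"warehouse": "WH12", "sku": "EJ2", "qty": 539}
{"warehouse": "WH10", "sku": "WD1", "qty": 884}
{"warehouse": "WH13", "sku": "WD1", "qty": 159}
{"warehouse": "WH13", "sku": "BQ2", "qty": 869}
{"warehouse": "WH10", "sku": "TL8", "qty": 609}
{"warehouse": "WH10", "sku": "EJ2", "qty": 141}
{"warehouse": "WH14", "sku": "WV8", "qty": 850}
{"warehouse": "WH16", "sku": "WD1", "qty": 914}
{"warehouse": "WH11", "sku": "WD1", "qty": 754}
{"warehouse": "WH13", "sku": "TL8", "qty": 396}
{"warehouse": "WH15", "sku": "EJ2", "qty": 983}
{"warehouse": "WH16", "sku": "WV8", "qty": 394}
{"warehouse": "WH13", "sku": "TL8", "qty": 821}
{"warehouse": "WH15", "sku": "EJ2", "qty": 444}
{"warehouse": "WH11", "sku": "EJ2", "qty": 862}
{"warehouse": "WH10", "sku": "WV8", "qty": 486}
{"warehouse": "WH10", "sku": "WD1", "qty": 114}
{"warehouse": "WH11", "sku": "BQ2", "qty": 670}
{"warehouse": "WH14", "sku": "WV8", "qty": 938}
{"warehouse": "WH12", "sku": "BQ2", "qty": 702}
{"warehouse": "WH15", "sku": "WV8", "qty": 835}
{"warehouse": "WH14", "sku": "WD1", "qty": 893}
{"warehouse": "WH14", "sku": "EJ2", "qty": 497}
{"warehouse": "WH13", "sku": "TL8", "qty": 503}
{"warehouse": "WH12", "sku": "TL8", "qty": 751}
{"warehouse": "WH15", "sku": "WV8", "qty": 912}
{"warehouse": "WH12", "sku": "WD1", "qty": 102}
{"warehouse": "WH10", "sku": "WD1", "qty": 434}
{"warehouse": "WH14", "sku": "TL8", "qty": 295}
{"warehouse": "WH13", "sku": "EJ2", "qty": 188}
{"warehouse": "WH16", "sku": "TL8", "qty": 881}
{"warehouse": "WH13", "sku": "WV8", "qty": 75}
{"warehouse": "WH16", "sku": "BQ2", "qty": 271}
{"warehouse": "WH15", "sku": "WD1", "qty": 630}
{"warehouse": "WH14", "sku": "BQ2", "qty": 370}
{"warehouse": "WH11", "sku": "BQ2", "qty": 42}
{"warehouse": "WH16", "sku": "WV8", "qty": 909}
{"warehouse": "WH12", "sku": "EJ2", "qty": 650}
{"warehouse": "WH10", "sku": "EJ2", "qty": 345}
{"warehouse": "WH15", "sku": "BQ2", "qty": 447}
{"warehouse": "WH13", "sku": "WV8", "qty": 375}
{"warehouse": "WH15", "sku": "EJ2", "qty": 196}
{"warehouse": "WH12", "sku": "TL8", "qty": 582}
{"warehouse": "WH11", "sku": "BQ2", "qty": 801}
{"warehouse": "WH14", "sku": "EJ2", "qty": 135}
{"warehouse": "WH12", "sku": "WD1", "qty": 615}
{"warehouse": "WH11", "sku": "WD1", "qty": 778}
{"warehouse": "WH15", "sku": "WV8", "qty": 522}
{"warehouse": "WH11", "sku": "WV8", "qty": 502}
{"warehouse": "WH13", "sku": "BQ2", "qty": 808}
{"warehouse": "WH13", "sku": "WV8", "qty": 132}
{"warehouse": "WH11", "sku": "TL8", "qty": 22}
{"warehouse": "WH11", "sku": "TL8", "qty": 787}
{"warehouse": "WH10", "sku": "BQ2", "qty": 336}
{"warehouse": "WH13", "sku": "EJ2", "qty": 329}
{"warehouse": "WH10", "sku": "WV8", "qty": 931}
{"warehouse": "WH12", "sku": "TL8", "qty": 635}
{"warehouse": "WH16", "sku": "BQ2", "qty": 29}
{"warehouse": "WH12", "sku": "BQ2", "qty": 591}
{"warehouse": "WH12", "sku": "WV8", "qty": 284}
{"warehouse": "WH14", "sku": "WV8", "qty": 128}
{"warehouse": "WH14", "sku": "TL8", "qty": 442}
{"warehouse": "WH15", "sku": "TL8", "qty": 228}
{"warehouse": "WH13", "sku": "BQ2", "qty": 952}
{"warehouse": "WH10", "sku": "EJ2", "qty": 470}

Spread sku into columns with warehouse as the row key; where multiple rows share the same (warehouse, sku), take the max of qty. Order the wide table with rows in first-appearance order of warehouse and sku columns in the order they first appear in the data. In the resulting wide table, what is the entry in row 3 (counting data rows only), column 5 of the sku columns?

914

With rows in first-appearance order of warehouse, row 3 is warehouse=WH16. sku columns in first-appearance order: BQ2, EJ2, TL8, WV8, WD1; column 5 is WD1.
Long rows with warehouse=WH16, sku=WD1: max(181, 797, 914) = 914.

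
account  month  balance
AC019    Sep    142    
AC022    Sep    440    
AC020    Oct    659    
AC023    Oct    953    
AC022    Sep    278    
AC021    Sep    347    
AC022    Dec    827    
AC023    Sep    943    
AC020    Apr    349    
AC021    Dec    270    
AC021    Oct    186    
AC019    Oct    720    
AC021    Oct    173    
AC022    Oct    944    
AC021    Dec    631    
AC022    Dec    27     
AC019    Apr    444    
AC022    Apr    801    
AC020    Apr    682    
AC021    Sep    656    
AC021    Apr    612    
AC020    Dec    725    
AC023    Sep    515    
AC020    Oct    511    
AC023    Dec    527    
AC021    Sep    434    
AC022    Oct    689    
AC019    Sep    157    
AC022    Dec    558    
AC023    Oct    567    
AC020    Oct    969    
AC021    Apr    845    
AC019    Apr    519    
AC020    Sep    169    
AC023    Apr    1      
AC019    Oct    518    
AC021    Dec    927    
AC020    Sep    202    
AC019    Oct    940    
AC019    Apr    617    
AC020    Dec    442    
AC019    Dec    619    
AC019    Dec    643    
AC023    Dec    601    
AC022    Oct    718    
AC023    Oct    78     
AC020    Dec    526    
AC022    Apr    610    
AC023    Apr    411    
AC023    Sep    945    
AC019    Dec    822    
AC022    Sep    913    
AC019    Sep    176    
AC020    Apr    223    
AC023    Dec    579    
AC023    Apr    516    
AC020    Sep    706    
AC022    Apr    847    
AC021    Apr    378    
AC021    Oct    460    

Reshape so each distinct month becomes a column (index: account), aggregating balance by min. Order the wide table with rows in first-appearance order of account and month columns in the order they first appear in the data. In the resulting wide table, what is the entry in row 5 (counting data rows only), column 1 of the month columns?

347

With rows in first-appearance order of account, row 5 is account=AC021. month columns in first-appearance order: Sep, Oct, Dec, Apr; column 1 is Sep.
Long rows with account=AC021, month=Sep: min(347, 656, 434) = 347.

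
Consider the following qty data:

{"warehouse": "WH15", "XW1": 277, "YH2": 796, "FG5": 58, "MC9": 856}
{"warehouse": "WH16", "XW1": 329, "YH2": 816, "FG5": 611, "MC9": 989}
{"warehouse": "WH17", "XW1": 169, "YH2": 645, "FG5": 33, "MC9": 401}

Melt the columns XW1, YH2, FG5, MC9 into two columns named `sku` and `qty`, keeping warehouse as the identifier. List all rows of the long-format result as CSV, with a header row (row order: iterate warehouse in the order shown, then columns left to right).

Each (warehouse, column) pair becomes one row: 3 × 4 = 12 rows.
For example, (WH15, XW1) → qty=277.

warehouse,sku,qty
WH15,XW1,277
WH15,YH2,796
WH15,FG5,58
WH15,MC9,856
WH16,XW1,329
WH16,YH2,816
WH16,FG5,611
WH16,MC9,989
WH17,XW1,169
WH17,YH2,645
WH17,FG5,33
WH17,MC9,401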